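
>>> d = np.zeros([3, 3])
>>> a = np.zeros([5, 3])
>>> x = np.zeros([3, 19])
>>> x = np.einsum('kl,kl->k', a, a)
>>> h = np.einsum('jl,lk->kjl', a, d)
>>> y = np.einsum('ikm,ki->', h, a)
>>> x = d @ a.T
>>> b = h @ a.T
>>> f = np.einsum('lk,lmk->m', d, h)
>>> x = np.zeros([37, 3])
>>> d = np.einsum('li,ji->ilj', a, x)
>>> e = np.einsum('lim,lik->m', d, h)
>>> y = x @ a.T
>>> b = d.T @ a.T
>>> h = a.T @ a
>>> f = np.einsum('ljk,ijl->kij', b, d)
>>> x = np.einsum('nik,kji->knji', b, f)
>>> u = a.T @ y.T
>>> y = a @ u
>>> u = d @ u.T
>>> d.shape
(3, 5, 37)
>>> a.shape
(5, 3)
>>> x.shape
(5, 37, 3, 5)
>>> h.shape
(3, 3)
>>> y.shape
(5, 37)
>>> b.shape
(37, 5, 5)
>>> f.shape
(5, 3, 5)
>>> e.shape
(37,)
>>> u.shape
(3, 5, 3)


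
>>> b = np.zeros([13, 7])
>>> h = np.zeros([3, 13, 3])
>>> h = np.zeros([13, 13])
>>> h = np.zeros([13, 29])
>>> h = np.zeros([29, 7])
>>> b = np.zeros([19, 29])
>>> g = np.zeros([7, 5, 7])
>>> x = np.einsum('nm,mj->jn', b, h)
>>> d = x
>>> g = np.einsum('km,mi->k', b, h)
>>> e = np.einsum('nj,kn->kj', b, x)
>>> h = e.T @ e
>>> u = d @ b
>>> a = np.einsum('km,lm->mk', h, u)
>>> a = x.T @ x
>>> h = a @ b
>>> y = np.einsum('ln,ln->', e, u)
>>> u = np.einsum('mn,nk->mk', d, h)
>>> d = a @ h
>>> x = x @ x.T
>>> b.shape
(19, 29)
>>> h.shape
(19, 29)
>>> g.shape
(19,)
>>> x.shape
(7, 7)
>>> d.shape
(19, 29)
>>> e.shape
(7, 29)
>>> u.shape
(7, 29)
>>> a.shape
(19, 19)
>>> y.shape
()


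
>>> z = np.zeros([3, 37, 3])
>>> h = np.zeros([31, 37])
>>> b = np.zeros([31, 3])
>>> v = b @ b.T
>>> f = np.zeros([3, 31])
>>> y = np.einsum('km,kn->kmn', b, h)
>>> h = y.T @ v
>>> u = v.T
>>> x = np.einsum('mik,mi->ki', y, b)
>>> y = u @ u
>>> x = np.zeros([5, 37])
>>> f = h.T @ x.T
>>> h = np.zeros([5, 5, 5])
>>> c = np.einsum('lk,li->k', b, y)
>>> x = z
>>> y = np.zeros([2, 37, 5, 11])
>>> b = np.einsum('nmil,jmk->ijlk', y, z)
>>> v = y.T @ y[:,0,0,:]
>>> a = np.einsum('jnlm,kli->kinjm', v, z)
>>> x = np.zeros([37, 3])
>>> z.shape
(3, 37, 3)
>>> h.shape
(5, 5, 5)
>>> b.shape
(5, 3, 11, 3)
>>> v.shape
(11, 5, 37, 11)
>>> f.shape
(31, 3, 5)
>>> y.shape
(2, 37, 5, 11)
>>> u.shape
(31, 31)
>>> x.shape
(37, 3)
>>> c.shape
(3,)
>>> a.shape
(3, 3, 5, 11, 11)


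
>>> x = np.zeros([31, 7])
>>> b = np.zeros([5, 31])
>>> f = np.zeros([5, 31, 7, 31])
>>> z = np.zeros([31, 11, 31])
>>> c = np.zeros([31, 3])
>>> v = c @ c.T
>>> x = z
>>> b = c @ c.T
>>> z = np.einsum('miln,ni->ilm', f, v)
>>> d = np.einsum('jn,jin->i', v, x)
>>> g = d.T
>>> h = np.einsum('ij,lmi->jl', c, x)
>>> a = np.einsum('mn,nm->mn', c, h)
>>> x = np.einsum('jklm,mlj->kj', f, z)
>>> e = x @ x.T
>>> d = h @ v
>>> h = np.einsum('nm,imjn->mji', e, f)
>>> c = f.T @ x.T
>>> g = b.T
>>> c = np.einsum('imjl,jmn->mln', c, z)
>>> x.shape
(31, 5)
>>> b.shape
(31, 31)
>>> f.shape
(5, 31, 7, 31)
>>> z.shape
(31, 7, 5)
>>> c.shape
(7, 31, 5)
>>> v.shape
(31, 31)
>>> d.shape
(3, 31)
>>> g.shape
(31, 31)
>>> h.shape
(31, 7, 5)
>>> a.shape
(31, 3)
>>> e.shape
(31, 31)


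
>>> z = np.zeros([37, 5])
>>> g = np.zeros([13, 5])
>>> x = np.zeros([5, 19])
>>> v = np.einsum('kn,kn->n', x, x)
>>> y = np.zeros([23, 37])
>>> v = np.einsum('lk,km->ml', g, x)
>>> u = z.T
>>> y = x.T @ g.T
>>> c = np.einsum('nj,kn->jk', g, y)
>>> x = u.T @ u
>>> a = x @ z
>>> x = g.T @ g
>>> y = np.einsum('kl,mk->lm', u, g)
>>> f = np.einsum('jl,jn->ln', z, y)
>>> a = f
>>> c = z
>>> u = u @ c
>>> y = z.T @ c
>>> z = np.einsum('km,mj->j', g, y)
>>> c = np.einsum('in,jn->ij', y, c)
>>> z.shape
(5,)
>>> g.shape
(13, 5)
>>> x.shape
(5, 5)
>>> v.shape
(19, 13)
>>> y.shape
(5, 5)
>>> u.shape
(5, 5)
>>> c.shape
(5, 37)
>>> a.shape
(5, 13)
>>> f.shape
(5, 13)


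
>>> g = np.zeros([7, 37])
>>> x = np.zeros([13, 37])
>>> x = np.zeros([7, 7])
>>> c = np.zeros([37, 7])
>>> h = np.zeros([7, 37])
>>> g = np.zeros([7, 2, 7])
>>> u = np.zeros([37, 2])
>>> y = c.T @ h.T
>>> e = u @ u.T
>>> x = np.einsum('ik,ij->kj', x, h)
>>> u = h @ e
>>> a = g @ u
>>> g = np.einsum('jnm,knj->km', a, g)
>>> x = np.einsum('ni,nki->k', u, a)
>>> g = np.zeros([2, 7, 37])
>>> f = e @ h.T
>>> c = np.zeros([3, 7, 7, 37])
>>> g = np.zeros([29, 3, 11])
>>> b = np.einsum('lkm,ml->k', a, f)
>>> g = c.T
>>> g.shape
(37, 7, 7, 3)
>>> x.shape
(2,)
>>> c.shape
(3, 7, 7, 37)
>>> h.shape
(7, 37)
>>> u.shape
(7, 37)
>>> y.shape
(7, 7)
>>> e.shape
(37, 37)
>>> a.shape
(7, 2, 37)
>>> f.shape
(37, 7)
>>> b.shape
(2,)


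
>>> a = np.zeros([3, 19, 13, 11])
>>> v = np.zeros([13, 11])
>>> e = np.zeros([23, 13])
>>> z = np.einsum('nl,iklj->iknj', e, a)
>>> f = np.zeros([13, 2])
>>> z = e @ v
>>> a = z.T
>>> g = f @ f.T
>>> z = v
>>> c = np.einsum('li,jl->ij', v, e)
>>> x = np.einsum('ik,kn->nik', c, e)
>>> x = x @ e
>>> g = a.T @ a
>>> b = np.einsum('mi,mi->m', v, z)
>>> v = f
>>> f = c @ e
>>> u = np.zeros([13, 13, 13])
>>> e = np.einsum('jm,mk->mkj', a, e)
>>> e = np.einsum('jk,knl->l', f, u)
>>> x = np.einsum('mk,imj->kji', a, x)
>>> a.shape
(11, 23)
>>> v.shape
(13, 2)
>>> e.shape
(13,)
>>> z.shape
(13, 11)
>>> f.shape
(11, 13)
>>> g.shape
(23, 23)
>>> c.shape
(11, 23)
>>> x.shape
(23, 13, 13)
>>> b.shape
(13,)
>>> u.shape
(13, 13, 13)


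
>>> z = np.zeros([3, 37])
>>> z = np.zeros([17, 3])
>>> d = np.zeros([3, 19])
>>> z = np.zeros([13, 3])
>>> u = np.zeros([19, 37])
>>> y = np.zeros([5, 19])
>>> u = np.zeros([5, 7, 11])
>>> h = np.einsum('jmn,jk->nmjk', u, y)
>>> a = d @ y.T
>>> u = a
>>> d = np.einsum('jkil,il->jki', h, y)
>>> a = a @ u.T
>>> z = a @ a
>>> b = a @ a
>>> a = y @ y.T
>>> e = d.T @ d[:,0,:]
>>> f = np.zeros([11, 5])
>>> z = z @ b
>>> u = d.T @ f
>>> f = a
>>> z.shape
(3, 3)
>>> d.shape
(11, 7, 5)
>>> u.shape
(5, 7, 5)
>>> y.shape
(5, 19)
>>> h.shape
(11, 7, 5, 19)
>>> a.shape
(5, 5)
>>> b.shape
(3, 3)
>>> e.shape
(5, 7, 5)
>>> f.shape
(5, 5)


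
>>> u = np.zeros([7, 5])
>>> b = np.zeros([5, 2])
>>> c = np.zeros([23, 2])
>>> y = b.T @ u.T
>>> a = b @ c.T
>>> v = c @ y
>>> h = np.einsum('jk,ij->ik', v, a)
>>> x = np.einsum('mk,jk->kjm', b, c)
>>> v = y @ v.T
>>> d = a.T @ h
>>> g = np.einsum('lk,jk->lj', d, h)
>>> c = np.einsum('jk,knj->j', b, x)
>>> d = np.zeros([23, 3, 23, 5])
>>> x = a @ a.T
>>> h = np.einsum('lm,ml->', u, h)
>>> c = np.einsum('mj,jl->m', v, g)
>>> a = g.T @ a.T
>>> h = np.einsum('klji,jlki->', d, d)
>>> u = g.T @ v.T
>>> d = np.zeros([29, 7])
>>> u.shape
(5, 2)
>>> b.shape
(5, 2)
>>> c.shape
(2,)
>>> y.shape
(2, 7)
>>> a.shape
(5, 5)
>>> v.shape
(2, 23)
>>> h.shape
()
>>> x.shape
(5, 5)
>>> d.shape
(29, 7)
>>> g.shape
(23, 5)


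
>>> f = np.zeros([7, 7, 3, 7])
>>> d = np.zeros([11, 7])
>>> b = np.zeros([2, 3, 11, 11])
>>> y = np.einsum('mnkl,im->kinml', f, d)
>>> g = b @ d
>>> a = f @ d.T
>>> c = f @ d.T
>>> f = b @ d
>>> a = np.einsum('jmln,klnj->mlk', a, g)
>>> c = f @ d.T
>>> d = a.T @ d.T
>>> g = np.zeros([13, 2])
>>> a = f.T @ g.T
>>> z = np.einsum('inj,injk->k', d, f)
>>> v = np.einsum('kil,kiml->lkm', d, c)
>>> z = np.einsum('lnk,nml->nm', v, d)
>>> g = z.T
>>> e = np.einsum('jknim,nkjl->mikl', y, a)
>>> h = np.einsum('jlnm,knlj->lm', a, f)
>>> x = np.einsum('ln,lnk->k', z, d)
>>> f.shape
(2, 3, 11, 7)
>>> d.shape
(2, 3, 11)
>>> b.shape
(2, 3, 11, 11)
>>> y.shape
(3, 11, 7, 7, 7)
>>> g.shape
(3, 2)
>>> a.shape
(7, 11, 3, 13)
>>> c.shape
(2, 3, 11, 11)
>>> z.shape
(2, 3)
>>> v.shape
(11, 2, 11)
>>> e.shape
(7, 7, 11, 13)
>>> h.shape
(11, 13)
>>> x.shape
(11,)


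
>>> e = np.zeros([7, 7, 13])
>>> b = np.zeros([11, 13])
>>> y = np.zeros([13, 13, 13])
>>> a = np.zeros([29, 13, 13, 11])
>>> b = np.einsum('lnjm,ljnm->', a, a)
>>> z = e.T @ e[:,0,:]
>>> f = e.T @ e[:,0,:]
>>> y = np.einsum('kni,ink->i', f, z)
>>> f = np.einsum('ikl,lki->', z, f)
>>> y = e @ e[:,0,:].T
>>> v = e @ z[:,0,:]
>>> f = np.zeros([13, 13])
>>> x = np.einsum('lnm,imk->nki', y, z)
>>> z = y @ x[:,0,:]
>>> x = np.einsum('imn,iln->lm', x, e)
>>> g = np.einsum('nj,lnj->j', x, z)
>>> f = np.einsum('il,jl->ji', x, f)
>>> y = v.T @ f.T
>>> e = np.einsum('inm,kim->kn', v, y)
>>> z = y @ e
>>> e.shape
(13, 7)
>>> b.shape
()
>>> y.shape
(13, 7, 13)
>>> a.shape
(29, 13, 13, 11)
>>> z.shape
(13, 7, 7)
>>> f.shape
(13, 7)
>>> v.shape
(7, 7, 13)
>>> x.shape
(7, 13)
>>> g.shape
(13,)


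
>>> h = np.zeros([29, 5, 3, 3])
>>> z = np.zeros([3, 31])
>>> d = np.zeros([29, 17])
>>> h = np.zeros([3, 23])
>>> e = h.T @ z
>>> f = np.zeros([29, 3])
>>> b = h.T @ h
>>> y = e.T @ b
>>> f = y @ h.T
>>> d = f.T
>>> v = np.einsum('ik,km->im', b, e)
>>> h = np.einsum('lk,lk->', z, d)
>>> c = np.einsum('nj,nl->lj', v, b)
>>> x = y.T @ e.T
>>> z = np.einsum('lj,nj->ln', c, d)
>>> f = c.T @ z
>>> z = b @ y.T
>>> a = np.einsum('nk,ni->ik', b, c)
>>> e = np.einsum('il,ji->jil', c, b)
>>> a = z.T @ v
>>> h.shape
()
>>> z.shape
(23, 31)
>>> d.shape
(3, 31)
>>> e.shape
(23, 23, 31)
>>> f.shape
(31, 3)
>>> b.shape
(23, 23)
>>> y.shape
(31, 23)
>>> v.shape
(23, 31)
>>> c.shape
(23, 31)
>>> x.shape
(23, 23)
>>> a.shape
(31, 31)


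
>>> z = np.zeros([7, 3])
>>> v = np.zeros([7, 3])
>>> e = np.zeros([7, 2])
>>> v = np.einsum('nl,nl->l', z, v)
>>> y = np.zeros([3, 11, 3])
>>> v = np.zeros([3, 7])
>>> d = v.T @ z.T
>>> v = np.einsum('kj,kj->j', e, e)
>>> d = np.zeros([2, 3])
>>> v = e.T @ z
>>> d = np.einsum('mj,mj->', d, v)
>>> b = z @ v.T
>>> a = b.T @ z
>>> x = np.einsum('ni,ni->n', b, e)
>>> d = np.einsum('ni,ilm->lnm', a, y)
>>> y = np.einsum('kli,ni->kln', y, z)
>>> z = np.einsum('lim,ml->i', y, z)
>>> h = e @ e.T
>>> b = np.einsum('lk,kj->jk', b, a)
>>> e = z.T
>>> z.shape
(11,)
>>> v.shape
(2, 3)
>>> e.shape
(11,)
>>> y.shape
(3, 11, 7)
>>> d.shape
(11, 2, 3)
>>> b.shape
(3, 2)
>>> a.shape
(2, 3)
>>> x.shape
(7,)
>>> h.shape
(7, 7)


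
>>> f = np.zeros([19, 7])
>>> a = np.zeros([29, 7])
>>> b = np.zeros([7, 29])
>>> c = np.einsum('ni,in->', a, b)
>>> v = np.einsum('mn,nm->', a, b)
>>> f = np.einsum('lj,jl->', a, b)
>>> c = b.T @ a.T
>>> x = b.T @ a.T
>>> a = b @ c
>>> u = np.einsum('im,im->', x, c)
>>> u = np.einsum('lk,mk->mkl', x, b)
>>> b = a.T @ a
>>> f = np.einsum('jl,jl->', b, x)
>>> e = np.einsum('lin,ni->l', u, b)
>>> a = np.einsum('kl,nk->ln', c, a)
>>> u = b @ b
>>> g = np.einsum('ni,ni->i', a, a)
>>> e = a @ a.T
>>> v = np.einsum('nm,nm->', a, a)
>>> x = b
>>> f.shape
()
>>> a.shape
(29, 7)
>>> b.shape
(29, 29)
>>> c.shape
(29, 29)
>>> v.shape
()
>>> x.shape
(29, 29)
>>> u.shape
(29, 29)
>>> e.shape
(29, 29)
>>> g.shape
(7,)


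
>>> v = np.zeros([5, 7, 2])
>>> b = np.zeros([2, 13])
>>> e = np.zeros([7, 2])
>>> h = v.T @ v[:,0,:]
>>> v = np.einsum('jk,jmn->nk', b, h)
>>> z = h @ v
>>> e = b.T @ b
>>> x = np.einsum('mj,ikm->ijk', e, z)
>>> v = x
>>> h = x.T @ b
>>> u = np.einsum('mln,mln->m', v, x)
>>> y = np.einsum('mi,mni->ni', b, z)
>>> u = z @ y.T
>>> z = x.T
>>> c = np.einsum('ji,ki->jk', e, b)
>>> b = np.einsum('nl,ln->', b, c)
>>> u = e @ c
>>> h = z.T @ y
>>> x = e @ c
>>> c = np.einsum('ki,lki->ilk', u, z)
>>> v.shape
(2, 13, 7)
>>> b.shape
()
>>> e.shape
(13, 13)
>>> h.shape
(2, 13, 13)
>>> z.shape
(7, 13, 2)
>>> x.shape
(13, 2)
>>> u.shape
(13, 2)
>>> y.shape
(7, 13)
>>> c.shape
(2, 7, 13)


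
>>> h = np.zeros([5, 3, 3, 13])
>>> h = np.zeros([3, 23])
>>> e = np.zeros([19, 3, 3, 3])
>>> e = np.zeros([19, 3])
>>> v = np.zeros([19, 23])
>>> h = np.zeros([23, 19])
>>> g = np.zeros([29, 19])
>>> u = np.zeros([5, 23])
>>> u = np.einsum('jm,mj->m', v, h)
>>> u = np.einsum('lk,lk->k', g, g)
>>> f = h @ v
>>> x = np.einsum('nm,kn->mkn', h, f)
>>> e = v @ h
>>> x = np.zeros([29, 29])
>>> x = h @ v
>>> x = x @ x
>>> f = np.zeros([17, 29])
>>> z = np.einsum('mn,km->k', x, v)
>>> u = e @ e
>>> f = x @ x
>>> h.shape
(23, 19)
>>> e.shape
(19, 19)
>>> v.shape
(19, 23)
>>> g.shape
(29, 19)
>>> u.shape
(19, 19)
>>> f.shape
(23, 23)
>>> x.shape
(23, 23)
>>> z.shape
(19,)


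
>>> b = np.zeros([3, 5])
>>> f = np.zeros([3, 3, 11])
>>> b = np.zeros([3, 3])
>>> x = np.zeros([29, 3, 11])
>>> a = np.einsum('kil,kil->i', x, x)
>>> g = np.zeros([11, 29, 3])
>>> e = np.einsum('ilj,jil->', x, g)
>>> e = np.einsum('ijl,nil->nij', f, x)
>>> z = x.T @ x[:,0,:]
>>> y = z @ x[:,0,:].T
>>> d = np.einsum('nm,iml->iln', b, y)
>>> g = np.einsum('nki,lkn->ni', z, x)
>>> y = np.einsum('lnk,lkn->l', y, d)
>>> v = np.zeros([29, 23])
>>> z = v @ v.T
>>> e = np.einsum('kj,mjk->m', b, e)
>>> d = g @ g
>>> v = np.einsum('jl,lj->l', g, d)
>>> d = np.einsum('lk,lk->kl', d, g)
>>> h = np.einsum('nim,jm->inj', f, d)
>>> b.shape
(3, 3)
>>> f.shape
(3, 3, 11)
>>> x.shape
(29, 3, 11)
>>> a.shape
(3,)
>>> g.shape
(11, 11)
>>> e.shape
(29,)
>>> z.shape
(29, 29)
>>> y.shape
(11,)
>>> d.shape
(11, 11)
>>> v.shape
(11,)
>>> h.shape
(3, 3, 11)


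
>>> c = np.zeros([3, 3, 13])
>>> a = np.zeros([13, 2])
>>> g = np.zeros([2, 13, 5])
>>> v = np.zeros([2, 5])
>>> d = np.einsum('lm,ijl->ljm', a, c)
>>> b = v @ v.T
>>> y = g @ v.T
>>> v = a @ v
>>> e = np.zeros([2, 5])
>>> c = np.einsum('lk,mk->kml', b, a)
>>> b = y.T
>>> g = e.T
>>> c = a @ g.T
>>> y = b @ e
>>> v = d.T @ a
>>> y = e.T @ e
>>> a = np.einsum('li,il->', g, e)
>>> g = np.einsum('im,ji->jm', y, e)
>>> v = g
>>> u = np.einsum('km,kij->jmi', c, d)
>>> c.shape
(13, 5)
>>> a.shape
()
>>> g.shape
(2, 5)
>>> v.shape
(2, 5)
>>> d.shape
(13, 3, 2)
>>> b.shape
(2, 13, 2)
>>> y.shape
(5, 5)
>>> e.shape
(2, 5)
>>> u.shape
(2, 5, 3)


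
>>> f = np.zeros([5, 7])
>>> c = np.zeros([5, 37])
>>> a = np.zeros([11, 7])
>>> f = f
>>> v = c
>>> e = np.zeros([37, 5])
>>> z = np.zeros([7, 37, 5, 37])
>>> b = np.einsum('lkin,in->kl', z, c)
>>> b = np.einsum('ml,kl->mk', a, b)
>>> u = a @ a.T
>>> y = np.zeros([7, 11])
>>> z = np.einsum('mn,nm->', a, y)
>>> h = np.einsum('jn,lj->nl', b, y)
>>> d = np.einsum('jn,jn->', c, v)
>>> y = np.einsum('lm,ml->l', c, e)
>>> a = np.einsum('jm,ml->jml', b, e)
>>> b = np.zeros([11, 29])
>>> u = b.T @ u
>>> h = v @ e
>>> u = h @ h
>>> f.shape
(5, 7)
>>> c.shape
(5, 37)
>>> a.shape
(11, 37, 5)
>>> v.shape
(5, 37)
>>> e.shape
(37, 5)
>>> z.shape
()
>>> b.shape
(11, 29)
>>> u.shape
(5, 5)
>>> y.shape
(5,)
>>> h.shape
(5, 5)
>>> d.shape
()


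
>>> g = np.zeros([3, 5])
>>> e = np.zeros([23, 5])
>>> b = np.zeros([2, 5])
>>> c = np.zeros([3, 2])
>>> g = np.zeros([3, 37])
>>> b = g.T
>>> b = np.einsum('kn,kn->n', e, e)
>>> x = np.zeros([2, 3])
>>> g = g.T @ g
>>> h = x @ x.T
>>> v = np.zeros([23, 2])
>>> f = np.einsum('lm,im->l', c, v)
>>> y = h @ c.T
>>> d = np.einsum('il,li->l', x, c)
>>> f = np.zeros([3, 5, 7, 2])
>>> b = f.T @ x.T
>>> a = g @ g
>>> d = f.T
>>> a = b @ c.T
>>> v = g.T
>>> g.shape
(37, 37)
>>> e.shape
(23, 5)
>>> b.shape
(2, 7, 5, 2)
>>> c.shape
(3, 2)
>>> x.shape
(2, 3)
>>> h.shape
(2, 2)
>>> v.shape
(37, 37)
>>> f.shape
(3, 5, 7, 2)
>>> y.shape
(2, 3)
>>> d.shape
(2, 7, 5, 3)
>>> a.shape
(2, 7, 5, 3)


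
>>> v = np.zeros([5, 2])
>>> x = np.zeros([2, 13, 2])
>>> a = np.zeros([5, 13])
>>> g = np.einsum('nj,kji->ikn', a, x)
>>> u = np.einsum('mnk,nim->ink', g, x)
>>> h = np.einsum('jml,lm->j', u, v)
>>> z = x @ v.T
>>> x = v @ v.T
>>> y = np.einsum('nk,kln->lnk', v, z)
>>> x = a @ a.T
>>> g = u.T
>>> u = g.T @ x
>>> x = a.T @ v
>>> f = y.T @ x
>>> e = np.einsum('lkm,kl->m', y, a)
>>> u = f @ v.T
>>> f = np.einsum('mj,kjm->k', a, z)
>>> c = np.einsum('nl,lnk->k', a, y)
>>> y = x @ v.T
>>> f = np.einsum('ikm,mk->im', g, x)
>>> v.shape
(5, 2)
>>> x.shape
(13, 2)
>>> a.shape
(5, 13)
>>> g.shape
(5, 2, 13)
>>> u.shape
(2, 5, 5)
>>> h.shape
(13,)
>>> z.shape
(2, 13, 5)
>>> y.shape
(13, 5)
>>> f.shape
(5, 13)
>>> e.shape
(2,)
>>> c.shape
(2,)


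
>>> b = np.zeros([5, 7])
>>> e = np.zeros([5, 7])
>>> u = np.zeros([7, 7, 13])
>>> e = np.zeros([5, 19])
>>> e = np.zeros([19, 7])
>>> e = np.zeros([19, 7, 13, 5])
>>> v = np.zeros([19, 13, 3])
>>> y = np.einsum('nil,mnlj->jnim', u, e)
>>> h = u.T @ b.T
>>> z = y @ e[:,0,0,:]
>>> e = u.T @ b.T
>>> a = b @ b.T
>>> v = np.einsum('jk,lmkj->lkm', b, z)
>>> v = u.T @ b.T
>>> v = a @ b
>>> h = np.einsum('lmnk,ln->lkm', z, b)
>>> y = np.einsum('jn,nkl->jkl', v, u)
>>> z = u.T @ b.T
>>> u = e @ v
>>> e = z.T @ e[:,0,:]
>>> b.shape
(5, 7)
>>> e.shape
(5, 7, 5)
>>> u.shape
(13, 7, 7)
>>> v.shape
(5, 7)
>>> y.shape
(5, 7, 13)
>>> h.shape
(5, 5, 7)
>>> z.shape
(13, 7, 5)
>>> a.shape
(5, 5)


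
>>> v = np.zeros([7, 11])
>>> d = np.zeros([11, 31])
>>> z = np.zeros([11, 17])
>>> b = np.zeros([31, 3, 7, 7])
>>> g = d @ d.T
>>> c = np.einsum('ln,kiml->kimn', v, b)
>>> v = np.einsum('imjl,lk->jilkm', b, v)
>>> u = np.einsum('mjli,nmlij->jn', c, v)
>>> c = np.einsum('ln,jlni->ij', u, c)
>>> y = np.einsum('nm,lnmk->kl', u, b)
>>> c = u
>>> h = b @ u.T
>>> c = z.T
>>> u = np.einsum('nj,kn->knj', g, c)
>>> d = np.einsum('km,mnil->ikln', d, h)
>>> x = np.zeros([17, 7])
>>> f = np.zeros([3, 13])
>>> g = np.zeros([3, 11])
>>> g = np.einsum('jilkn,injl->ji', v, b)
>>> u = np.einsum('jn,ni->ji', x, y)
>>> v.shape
(7, 31, 7, 11, 3)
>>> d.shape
(7, 11, 3, 3)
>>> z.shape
(11, 17)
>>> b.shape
(31, 3, 7, 7)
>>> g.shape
(7, 31)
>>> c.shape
(17, 11)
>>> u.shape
(17, 31)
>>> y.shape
(7, 31)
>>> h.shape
(31, 3, 7, 3)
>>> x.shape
(17, 7)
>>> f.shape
(3, 13)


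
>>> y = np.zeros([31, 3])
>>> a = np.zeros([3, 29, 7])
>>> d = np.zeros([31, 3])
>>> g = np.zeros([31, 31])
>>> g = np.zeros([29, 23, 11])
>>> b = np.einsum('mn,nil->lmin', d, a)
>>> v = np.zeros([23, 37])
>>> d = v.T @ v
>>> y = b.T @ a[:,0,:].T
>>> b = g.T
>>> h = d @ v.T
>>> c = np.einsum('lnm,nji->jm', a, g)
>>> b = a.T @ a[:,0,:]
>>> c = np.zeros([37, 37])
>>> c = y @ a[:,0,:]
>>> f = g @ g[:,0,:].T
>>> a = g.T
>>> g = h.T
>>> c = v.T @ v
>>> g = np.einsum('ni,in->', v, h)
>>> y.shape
(3, 29, 31, 3)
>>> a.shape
(11, 23, 29)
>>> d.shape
(37, 37)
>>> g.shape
()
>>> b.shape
(7, 29, 7)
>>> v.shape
(23, 37)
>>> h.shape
(37, 23)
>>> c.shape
(37, 37)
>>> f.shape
(29, 23, 29)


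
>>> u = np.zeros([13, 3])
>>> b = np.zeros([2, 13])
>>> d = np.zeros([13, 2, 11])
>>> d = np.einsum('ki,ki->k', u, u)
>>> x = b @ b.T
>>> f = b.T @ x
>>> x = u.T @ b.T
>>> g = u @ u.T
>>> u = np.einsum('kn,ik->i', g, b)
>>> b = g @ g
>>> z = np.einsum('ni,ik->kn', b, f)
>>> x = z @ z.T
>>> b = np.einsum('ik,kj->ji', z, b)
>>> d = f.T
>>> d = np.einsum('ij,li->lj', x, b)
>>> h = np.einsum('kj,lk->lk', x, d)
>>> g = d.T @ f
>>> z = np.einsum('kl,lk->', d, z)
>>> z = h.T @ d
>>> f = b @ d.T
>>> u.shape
(2,)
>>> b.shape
(13, 2)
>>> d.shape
(13, 2)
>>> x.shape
(2, 2)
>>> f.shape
(13, 13)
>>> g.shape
(2, 2)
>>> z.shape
(2, 2)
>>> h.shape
(13, 2)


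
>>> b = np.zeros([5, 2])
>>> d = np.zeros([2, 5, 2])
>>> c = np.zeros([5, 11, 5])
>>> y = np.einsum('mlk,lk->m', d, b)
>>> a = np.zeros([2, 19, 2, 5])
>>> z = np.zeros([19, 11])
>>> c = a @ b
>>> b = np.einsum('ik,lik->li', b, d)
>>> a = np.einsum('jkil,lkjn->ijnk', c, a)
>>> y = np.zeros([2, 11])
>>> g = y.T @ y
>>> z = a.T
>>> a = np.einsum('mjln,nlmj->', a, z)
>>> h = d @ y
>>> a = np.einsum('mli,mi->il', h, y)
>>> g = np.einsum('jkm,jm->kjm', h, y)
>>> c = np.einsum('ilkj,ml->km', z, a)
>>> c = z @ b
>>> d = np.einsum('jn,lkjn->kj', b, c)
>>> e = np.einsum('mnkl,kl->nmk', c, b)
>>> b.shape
(2, 5)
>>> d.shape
(5, 2)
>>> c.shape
(19, 5, 2, 5)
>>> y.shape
(2, 11)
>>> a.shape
(11, 5)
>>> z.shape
(19, 5, 2, 2)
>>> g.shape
(5, 2, 11)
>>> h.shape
(2, 5, 11)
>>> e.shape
(5, 19, 2)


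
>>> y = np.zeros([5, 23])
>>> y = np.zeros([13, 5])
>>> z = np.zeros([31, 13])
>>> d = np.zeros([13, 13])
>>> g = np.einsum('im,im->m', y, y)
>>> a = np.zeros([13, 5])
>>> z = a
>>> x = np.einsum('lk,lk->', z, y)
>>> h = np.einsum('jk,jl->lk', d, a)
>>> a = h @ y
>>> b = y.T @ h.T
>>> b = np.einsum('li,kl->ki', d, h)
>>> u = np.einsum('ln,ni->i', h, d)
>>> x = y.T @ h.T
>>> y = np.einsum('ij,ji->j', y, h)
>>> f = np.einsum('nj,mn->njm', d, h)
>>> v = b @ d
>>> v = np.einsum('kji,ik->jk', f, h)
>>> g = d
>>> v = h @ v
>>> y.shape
(5,)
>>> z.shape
(13, 5)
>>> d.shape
(13, 13)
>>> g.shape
(13, 13)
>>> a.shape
(5, 5)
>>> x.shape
(5, 5)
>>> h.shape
(5, 13)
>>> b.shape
(5, 13)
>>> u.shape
(13,)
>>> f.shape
(13, 13, 5)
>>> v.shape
(5, 13)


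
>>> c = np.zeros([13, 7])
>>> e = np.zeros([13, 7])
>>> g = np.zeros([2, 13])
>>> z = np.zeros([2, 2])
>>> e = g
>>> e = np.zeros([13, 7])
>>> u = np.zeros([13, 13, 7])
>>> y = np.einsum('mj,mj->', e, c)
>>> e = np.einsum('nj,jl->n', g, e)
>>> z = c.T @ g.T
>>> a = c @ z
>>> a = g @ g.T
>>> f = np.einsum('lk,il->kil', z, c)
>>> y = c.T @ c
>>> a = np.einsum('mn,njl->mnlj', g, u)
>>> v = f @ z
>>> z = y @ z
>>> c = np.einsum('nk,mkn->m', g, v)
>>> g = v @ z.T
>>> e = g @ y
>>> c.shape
(2,)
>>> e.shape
(2, 13, 7)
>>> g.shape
(2, 13, 7)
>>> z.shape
(7, 2)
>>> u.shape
(13, 13, 7)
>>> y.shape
(7, 7)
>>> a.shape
(2, 13, 7, 13)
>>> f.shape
(2, 13, 7)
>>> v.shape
(2, 13, 2)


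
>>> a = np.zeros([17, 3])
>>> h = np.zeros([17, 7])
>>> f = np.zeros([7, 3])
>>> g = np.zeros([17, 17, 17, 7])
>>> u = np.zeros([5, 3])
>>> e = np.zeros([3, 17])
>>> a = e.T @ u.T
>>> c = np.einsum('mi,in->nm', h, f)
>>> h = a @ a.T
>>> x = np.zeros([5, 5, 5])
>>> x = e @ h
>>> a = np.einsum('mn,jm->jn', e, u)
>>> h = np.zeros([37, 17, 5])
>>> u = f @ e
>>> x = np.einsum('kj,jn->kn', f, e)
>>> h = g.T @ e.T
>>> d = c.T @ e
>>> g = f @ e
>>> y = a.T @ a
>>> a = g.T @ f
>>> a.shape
(17, 3)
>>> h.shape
(7, 17, 17, 3)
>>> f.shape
(7, 3)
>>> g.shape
(7, 17)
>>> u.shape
(7, 17)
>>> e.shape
(3, 17)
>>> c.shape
(3, 17)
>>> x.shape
(7, 17)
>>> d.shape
(17, 17)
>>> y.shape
(17, 17)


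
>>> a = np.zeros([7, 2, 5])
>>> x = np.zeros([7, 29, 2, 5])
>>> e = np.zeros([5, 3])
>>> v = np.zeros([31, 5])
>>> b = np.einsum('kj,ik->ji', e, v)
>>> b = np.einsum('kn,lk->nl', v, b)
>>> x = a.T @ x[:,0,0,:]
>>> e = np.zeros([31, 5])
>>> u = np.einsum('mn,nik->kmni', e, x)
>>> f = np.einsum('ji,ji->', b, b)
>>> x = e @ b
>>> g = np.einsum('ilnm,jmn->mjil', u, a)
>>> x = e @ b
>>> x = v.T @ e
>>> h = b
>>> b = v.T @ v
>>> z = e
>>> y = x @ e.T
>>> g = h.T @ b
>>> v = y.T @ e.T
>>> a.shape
(7, 2, 5)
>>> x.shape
(5, 5)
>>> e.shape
(31, 5)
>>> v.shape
(31, 31)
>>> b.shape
(5, 5)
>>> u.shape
(5, 31, 5, 2)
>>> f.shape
()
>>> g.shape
(3, 5)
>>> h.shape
(5, 3)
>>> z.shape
(31, 5)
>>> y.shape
(5, 31)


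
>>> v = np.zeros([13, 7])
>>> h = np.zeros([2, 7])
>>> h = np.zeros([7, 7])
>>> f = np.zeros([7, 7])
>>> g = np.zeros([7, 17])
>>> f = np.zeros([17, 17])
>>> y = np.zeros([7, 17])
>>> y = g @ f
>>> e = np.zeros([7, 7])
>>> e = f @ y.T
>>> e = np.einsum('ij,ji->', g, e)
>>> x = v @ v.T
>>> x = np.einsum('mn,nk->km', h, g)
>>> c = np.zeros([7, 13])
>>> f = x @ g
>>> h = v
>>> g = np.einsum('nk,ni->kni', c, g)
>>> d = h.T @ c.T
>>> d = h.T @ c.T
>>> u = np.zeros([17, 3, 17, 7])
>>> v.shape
(13, 7)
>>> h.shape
(13, 7)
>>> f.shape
(17, 17)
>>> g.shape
(13, 7, 17)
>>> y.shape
(7, 17)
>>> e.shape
()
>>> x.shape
(17, 7)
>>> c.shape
(7, 13)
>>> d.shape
(7, 7)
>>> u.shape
(17, 3, 17, 7)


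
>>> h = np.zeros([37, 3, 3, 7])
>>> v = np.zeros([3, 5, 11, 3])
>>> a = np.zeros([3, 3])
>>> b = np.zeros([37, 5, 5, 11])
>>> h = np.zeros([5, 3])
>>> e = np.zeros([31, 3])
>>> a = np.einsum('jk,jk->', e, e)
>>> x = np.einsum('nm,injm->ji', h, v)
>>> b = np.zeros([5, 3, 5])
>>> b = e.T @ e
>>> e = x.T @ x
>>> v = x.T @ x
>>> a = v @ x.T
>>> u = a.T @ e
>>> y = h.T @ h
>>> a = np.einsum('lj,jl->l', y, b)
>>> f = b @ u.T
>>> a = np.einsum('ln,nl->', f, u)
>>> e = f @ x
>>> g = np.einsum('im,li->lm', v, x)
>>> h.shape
(5, 3)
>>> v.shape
(3, 3)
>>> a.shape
()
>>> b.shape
(3, 3)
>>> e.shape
(3, 3)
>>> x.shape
(11, 3)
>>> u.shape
(11, 3)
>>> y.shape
(3, 3)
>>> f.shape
(3, 11)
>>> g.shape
(11, 3)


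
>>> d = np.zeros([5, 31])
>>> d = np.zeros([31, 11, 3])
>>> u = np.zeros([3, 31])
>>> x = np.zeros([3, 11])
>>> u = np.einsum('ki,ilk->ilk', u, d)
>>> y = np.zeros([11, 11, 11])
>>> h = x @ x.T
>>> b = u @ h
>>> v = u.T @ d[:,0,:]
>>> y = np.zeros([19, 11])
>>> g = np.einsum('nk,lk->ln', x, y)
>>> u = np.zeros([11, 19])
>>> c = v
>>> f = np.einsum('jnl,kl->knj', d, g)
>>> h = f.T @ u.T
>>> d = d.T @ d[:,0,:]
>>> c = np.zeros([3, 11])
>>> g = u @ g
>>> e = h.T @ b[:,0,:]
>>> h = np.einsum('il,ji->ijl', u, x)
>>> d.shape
(3, 11, 3)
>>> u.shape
(11, 19)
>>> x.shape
(3, 11)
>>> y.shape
(19, 11)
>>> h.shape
(11, 3, 19)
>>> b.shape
(31, 11, 3)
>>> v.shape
(3, 11, 3)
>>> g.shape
(11, 3)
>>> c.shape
(3, 11)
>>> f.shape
(19, 11, 31)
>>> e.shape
(11, 11, 3)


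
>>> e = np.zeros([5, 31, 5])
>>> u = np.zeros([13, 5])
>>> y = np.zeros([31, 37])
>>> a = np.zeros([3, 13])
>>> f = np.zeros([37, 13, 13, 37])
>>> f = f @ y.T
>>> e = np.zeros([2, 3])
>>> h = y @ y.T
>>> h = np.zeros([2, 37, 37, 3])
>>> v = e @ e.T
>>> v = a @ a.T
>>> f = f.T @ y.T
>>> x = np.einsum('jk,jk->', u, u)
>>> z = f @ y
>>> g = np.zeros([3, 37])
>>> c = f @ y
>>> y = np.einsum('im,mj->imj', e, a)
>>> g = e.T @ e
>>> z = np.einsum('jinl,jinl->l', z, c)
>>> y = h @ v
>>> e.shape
(2, 3)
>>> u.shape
(13, 5)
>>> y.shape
(2, 37, 37, 3)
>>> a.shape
(3, 13)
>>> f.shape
(31, 13, 13, 31)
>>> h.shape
(2, 37, 37, 3)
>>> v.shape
(3, 3)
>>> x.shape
()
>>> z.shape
(37,)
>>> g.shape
(3, 3)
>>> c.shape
(31, 13, 13, 37)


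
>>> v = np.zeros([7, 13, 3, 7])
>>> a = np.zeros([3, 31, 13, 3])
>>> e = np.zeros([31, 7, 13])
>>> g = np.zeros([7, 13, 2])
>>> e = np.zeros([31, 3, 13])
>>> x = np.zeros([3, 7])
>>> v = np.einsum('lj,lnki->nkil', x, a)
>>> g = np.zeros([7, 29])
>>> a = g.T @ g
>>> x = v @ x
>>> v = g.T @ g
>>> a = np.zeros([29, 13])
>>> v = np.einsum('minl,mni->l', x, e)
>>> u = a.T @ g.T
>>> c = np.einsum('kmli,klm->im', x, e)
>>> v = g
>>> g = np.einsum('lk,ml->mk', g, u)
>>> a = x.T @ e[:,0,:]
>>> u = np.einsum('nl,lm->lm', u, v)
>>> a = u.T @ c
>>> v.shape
(7, 29)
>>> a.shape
(29, 13)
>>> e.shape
(31, 3, 13)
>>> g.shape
(13, 29)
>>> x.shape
(31, 13, 3, 7)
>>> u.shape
(7, 29)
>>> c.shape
(7, 13)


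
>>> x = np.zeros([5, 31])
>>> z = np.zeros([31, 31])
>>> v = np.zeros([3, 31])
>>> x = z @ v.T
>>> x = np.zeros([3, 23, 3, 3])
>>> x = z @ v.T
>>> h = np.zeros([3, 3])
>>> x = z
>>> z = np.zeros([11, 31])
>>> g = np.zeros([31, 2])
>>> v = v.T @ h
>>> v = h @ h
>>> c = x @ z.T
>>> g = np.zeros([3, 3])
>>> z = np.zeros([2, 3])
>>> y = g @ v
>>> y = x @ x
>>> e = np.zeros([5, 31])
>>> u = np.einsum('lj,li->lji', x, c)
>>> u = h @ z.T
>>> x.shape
(31, 31)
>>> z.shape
(2, 3)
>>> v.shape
(3, 3)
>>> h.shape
(3, 3)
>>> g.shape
(3, 3)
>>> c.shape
(31, 11)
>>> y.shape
(31, 31)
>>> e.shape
(5, 31)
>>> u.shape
(3, 2)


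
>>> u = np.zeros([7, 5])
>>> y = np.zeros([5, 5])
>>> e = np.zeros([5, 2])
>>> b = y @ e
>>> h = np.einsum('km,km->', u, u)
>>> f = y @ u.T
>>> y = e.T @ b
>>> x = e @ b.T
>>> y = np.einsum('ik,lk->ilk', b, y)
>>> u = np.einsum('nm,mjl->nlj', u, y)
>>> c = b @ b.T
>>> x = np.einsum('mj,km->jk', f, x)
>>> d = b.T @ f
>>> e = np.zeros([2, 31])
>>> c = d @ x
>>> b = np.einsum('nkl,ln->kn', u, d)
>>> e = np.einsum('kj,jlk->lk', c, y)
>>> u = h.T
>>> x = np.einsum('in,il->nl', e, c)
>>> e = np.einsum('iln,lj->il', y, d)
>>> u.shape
()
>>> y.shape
(5, 2, 2)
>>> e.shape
(5, 2)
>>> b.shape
(2, 7)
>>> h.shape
()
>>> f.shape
(5, 7)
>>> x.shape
(2, 5)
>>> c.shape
(2, 5)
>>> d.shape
(2, 7)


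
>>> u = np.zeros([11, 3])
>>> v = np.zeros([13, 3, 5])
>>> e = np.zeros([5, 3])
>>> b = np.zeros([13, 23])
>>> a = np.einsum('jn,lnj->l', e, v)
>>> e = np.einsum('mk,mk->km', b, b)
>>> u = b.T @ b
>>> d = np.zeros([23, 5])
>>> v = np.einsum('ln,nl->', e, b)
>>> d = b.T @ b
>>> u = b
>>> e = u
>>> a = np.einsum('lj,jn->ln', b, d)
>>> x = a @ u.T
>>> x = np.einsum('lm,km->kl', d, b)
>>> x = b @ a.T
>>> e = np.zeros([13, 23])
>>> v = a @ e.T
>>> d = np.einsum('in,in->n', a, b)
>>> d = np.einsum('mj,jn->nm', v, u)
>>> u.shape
(13, 23)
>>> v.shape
(13, 13)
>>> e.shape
(13, 23)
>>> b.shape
(13, 23)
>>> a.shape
(13, 23)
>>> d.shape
(23, 13)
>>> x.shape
(13, 13)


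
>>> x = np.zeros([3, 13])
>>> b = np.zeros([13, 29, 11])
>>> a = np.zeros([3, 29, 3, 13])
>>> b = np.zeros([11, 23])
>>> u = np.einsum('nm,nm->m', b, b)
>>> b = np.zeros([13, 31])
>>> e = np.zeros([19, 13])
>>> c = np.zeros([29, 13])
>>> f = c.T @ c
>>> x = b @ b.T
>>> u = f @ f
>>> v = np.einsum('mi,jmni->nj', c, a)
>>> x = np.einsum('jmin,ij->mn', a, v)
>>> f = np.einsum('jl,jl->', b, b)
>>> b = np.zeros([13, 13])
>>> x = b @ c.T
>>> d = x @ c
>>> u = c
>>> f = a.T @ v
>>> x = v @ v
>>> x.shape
(3, 3)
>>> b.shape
(13, 13)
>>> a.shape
(3, 29, 3, 13)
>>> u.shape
(29, 13)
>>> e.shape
(19, 13)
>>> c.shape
(29, 13)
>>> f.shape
(13, 3, 29, 3)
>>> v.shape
(3, 3)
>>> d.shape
(13, 13)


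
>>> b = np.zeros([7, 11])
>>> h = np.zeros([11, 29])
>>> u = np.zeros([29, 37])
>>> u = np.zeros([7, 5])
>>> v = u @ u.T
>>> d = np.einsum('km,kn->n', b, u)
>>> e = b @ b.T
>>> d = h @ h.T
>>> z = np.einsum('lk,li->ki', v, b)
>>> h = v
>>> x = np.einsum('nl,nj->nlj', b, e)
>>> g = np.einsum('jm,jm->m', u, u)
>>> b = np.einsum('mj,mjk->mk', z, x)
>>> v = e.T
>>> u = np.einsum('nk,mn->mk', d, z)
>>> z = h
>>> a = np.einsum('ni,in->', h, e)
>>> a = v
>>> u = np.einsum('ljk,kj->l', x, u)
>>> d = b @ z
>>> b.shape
(7, 7)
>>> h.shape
(7, 7)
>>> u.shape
(7,)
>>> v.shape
(7, 7)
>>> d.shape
(7, 7)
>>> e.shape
(7, 7)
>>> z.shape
(7, 7)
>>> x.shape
(7, 11, 7)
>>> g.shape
(5,)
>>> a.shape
(7, 7)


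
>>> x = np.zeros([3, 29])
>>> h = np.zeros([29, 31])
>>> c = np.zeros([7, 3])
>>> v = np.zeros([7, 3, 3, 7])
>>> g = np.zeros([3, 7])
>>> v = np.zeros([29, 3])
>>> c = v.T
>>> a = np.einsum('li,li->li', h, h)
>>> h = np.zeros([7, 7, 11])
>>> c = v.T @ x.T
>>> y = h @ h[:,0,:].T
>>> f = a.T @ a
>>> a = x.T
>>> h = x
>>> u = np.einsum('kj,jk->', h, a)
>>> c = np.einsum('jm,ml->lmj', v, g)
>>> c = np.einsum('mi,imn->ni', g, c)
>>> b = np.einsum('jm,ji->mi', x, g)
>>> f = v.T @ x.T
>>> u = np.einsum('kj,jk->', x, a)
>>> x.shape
(3, 29)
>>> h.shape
(3, 29)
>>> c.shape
(29, 7)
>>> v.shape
(29, 3)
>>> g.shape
(3, 7)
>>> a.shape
(29, 3)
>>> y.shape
(7, 7, 7)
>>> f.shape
(3, 3)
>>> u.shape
()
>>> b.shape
(29, 7)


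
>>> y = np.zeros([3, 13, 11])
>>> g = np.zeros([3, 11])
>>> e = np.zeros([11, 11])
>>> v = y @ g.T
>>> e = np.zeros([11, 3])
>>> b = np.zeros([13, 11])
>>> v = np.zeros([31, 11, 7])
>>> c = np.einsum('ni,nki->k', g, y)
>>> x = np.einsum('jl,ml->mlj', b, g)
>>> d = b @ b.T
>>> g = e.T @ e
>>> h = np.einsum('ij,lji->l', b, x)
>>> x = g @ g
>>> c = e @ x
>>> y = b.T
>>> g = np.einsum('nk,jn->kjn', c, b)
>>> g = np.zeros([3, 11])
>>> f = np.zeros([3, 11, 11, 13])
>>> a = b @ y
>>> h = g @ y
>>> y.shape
(11, 13)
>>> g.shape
(3, 11)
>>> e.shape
(11, 3)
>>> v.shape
(31, 11, 7)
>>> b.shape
(13, 11)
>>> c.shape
(11, 3)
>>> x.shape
(3, 3)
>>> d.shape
(13, 13)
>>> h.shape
(3, 13)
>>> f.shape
(3, 11, 11, 13)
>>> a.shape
(13, 13)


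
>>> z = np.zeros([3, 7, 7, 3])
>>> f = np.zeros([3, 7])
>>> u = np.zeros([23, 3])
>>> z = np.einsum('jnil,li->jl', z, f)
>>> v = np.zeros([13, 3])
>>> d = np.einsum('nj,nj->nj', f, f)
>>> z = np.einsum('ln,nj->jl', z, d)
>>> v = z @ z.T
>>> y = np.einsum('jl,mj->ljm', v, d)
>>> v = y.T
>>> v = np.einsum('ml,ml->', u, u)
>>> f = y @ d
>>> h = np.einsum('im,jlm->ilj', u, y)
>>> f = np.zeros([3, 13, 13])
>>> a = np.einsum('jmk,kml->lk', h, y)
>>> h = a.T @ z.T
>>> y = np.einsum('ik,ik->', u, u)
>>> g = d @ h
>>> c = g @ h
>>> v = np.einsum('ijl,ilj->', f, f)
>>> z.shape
(7, 3)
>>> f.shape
(3, 13, 13)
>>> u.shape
(23, 3)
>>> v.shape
()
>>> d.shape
(3, 7)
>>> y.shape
()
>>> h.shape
(7, 7)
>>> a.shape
(3, 7)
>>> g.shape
(3, 7)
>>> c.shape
(3, 7)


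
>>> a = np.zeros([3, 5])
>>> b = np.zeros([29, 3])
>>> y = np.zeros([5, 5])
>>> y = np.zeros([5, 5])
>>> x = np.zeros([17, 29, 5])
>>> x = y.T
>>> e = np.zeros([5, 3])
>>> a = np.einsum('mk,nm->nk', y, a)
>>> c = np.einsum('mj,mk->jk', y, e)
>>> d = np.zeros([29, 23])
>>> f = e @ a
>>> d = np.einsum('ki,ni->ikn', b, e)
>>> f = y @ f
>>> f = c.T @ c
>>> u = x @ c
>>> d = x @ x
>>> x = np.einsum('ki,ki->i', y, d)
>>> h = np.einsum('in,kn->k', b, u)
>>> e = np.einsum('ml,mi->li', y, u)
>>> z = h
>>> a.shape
(3, 5)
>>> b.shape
(29, 3)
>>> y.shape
(5, 5)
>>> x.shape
(5,)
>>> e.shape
(5, 3)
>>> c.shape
(5, 3)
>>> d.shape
(5, 5)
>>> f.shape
(3, 3)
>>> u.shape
(5, 3)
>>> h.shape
(5,)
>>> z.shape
(5,)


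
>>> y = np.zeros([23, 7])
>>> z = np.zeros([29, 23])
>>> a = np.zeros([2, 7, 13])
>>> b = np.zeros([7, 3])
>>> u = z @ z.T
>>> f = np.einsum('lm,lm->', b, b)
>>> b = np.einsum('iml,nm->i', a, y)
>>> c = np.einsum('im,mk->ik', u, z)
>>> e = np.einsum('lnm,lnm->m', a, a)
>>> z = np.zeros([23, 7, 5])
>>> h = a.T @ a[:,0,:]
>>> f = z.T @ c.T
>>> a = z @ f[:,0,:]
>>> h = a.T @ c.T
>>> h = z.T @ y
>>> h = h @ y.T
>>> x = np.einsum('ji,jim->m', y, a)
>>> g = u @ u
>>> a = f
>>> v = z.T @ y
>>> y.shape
(23, 7)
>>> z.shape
(23, 7, 5)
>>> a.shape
(5, 7, 29)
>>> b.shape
(2,)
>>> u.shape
(29, 29)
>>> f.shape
(5, 7, 29)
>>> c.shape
(29, 23)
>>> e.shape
(13,)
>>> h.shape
(5, 7, 23)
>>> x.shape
(29,)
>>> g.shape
(29, 29)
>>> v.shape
(5, 7, 7)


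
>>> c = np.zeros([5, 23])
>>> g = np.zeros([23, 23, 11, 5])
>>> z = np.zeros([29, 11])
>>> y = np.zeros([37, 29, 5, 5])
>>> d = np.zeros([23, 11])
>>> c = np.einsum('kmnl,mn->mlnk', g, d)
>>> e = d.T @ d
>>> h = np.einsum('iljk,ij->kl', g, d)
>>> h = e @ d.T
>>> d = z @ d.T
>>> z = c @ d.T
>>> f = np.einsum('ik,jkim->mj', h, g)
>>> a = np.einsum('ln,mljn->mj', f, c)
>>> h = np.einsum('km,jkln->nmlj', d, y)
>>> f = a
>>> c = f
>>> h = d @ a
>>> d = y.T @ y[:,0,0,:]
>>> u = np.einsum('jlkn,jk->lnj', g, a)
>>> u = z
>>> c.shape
(23, 11)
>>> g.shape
(23, 23, 11, 5)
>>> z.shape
(23, 5, 11, 29)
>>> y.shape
(37, 29, 5, 5)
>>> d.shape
(5, 5, 29, 5)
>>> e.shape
(11, 11)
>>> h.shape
(29, 11)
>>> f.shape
(23, 11)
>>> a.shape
(23, 11)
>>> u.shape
(23, 5, 11, 29)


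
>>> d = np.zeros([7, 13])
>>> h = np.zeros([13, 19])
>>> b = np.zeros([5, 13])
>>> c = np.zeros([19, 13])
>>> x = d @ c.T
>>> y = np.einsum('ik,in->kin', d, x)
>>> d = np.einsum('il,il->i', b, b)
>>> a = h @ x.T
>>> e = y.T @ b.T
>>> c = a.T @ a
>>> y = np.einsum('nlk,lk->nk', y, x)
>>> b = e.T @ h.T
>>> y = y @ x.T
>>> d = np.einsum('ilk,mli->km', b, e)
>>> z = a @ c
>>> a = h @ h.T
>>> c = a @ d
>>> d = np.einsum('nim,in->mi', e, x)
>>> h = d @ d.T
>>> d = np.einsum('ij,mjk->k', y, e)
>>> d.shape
(5,)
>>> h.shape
(5, 5)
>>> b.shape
(5, 7, 13)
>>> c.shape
(13, 19)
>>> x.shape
(7, 19)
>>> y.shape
(13, 7)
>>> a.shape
(13, 13)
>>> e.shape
(19, 7, 5)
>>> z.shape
(13, 7)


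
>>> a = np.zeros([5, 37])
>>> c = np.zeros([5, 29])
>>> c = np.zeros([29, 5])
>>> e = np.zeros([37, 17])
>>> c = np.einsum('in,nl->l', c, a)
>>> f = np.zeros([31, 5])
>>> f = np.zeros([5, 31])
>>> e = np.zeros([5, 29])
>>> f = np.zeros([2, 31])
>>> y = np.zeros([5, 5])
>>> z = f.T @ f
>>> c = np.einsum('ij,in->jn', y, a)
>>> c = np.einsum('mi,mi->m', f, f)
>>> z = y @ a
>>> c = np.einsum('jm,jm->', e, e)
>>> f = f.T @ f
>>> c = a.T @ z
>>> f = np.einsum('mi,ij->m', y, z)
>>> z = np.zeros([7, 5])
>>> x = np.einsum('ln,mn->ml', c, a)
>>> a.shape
(5, 37)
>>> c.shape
(37, 37)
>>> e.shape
(5, 29)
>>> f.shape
(5,)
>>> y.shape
(5, 5)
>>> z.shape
(7, 5)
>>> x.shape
(5, 37)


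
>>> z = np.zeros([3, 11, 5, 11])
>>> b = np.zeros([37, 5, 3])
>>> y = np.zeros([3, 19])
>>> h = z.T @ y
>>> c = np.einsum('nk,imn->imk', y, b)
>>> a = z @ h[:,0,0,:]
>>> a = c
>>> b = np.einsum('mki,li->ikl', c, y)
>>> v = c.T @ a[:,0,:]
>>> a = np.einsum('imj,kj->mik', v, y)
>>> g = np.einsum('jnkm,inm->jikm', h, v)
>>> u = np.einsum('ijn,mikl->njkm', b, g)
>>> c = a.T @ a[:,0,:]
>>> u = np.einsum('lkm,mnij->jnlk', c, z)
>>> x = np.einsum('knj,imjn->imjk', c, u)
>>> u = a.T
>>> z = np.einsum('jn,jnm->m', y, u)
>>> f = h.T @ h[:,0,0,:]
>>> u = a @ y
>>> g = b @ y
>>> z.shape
(5,)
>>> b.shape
(19, 5, 3)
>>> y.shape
(3, 19)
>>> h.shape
(11, 5, 11, 19)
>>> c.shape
(3, 19, 3)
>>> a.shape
(5, 19, 3)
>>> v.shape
(19, 5, 19)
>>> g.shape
(19, 5, 19)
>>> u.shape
(5, 19, 19)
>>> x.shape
(11, 11, 3, 3)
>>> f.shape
(19, 11, 5, 19)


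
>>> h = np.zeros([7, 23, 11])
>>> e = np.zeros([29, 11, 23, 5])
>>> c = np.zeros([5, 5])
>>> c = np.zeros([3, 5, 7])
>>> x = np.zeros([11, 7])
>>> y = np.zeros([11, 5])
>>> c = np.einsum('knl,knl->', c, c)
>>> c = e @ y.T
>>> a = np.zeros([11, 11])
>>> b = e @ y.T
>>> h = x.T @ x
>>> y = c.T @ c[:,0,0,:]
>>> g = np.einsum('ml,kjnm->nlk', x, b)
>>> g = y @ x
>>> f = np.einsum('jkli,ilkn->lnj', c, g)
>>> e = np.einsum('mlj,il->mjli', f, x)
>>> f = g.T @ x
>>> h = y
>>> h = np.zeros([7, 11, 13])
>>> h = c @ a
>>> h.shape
(29, 11, 23, 11)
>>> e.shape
(23, 29, 7, 11)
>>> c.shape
(29, 11, 23, 11)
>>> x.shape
(11, 7)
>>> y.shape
(11, 23, 11, 11)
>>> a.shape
(11, 11)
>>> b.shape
(29, 11, 23, 11)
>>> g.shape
(11, 23, 11, 7)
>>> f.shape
(7, 11, 23, 7)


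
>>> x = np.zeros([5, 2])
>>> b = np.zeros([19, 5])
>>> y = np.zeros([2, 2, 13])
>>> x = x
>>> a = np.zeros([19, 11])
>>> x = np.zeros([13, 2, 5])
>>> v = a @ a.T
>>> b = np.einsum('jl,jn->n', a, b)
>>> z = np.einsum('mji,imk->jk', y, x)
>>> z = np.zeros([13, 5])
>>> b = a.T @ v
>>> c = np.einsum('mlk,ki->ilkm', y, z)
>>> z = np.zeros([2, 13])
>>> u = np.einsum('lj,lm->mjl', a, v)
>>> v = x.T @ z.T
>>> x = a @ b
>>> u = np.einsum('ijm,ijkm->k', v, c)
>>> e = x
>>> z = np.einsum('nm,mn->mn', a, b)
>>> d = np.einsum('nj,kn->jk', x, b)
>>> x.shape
(19, 19)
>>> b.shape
(11, 19)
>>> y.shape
(2, 2, 13)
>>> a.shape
(19, 11)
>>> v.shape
(5, 2, 2)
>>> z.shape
(11, 19)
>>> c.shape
(5, 2, 13, 2)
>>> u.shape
(13,)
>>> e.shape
(19, 19)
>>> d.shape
(19, 11)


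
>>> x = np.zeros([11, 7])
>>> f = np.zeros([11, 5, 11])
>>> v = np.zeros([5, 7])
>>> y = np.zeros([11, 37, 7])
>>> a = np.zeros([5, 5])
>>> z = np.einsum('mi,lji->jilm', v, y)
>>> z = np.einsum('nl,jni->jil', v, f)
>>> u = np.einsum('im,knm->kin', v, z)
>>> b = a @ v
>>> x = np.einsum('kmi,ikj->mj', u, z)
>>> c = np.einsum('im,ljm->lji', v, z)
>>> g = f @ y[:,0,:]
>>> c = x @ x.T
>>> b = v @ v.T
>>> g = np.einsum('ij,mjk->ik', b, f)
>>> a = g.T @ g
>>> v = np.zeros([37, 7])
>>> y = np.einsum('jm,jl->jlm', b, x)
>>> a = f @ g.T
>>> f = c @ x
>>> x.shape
(5, 7)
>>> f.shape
(5, 7)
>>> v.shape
(37, 7)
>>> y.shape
(5, 7, 5)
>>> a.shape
(11, 5, 5)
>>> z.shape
(11, 11, 7)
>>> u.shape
(11, 5, 11)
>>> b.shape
(5, 5)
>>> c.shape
(5, 5)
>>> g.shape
(5, 11)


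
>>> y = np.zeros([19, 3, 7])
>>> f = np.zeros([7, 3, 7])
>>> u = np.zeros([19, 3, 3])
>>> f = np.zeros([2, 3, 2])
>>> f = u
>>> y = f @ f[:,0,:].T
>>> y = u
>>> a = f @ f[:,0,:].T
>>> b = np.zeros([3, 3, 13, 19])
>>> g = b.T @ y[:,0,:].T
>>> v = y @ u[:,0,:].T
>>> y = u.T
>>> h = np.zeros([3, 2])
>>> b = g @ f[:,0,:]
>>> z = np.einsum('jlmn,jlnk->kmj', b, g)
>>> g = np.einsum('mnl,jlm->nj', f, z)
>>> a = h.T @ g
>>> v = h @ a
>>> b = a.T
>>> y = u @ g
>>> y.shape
(19, 3, 19)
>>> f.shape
(19, 3, 3)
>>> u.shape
(19, 3, 3)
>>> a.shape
(2, 19)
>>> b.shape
(19, 2)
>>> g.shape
(3, 19)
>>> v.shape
(3, 19)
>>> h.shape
(3, 2)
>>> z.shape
(19, 3, 19)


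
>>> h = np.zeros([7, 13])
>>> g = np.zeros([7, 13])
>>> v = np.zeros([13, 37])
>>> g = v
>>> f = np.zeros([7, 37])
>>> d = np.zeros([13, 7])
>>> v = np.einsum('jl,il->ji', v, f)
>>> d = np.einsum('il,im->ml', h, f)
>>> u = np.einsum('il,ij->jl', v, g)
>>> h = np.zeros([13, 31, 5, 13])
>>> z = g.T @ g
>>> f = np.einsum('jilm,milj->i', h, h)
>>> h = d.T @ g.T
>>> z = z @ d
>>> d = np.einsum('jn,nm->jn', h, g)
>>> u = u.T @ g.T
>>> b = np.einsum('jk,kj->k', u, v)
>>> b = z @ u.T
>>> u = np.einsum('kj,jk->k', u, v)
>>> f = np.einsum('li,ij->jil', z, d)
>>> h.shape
(13, 13)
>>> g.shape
(13, 37)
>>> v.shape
(13, 7)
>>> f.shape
(13, 13, 37)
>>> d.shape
(13, 13)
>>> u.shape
(7,)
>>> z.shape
(37, 13)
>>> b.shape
(37, 7)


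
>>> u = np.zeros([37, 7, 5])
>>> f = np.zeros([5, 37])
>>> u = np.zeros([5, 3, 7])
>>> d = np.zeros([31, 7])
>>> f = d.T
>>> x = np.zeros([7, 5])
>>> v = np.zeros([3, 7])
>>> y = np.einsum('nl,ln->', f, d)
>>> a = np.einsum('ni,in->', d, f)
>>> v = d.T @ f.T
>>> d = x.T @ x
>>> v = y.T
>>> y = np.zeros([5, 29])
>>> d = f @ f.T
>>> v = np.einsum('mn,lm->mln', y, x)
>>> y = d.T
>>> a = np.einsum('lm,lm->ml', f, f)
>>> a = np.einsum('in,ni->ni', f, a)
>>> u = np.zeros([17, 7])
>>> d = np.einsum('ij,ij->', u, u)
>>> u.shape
(17, 7)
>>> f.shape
(7, 31)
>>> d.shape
()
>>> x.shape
(7, 5)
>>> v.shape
(5, 7, 29)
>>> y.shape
(7, 7)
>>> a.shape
(31, 7)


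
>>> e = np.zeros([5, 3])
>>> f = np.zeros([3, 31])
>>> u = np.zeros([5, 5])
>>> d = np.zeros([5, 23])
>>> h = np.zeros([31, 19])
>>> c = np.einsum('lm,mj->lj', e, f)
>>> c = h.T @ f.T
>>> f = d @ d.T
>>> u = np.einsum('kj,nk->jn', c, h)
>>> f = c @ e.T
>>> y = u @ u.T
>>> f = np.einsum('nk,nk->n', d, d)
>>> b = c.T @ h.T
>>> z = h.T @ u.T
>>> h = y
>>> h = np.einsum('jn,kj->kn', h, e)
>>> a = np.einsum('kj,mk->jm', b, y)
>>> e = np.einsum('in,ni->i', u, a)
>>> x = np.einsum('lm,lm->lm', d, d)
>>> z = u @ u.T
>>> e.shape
(3,)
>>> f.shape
(5,)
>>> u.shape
(3, 31)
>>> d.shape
(5, 23)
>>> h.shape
(5, 3)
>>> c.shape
(19, 3)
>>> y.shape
(3, 3)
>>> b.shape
(3, 31)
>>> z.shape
(3, 3)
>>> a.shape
(31, 3)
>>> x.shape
(5, 23)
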